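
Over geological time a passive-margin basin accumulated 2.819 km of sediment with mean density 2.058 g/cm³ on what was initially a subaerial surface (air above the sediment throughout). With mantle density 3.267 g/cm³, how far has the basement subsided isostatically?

1.78 km

Subaerial load: s = t ρ_sed / ρ_m = 2.819 km × 2.058/3.267 = 1.78 km.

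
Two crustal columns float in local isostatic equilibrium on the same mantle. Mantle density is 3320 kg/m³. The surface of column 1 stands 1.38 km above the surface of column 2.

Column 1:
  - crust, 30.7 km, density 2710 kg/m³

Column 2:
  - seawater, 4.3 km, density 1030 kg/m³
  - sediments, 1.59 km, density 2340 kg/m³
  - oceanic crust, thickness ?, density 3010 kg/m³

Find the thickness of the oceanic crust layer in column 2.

Take the compensation level at the base of the deeper column (depth z_c below the surface of column 1) and equate Σ ρ_i t_i down to z_c; mantle fills any gap and the z_c terms cancel.
Column 1: 30.7×2710 + (z_c − 30.7)×3320
Column 2: 1.38×0 + 4.3×1030 + 1.59×2340 + x×3010 + (z_c − 1.38 − 5.89 − x)×3320
The z_c×3320 term appears on both sides and cancels. Collect the known terms of each column as K = Σ(ρt)_known − 3320 × (depth of known layers): K_1 = 83197 − 3320×30.7 = −18727; K_2 = 8149.6 − 3320×(1.38 + 5.89) = −15986.8.
Balance: K_1 = K_2 − x×(3320 − 3010), so x = (K_2 − K_1)/(3320 − 3010) = 2740.2/310 = 8.84 km.

8.84 km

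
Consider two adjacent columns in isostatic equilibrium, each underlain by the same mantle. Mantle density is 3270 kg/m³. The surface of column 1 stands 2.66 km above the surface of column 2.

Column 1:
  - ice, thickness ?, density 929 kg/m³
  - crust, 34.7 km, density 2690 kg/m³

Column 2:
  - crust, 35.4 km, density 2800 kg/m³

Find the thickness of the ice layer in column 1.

Take the compensation level at the base of the deeper column (depth z_c below the surface of column 1) and equate Σ ρ_i t_i down to z_c; mantle fills any gap and the z_c terms cancel.
Column 1: x×929 + 34.7×2690 + (z_c − 34.7 − x)×3270
Column 2: 2.66×0 + 35.4×2800 + (z_c − 2.66 − 35.4)×3270
The z_c×3270 term appears on both sides and cancels. Collect the known terms of each column as K = Σ(ρt)_known − 3270 × (depth of known layers): K_1 = 93343 − 3270×34.7 = −20126; K_2 = 99120 − 3270×(2.66 + 35.4) = −25336.2.
Balance: K_1 − x×(3270 − 929) = K_2, so x = (K_1 − K_2)/(3270 − 929) = 5210.2/2341 = 2.23 km.

2.23 km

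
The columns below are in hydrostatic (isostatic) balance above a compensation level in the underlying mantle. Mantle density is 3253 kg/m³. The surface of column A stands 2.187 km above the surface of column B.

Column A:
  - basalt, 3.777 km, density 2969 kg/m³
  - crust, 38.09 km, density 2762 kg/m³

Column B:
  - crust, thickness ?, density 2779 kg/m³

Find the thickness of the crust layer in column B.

26.7 km

Take the compensation level at the base of the deeper column (depth z_c below the surface of column A) and equate Σ ρ_i t_i down to z_c; mantle fills any gap and the z_c terms cancel.
Column A: 3.777×2969 + 38.09×2762 + (z_c − 41.867)×3253
Column B: 2.187×0 + x×2779 + (z_c − 2.187 − 0 − x)×3253
The z_c×3253 term appears on both sides and cancels. Collect the known terms of each column as K = Σ(ρt)_known − 3253 × (depth of known layers): K_A = 116418.493 − 3253×41.867 = −19774.858; K_B = 0 − 3253×(2.187 + 0) = −7114.311.
Balance: K_A = K_B − x×(3253 − 2779), so x = (K_B − K_A)/(3253 − 2779) = 12660.5/474 = 26.7 km.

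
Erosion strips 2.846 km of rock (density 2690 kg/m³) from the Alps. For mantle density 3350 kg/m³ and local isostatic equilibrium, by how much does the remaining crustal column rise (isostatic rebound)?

Unloading: uplift u = e ρ_c/ρ_m = 2.846 km × 2690/3350 = 2.29 km.

2.29 km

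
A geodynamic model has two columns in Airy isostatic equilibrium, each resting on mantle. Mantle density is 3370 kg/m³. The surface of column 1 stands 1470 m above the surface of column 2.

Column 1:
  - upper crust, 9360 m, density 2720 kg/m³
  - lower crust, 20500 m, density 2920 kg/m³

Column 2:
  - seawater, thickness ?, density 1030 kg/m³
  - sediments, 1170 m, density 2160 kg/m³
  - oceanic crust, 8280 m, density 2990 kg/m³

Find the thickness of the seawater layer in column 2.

2480 m

Take the compensation level at the base of the deeper column (depth z_c below the surface of column 1) and equate Σ ρ_i t_i down to z_c; mantle fills any gap and the z_c terms cancel.
Column 1: 9360×2720 + 20500×2920 + (z_c − 29860)×3370
Column 2: 1470×0 + x×1030 + 1170×2160 + 8280×2990 + (z_c − 1470 − 9450 − x)×3370
The z_c×3370 term appears on both sides and cancels. Collect the known terms of each column as K = Σ(ρt)_known − 3370 × (depth of known layers): K_1 = 85319200 − 3370×29860 = −15309000; K_2 = 27284400 − 3370×(1470 + 9450) = −9516000.
Balance: K_1 = K_2 − x×(3370 − 1030), so x = (K_2 − K_1)/(3370 − 1030) = 5793000/2340 = 2480 m.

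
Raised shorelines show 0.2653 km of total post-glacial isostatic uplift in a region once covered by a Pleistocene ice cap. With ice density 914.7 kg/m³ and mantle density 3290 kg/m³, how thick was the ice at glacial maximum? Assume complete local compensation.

0.954 km

u = t ρ_ice/ρ_m → t = u ρ_m/ρ_ice = 0.2653 km × 3290/914.7 = 0.954 km.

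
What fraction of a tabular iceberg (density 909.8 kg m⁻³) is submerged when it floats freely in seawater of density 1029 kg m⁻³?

Submerged fraction = ρ_obj/ρ_fluid = 909.8/1029 = 0.884.

0.884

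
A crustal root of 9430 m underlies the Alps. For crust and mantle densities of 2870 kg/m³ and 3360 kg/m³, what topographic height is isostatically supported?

1610 m

Isostatic balance requires: ρ_c h = (ρ_m − ρ_c) r.
h = r (ρ_m − ρ_c) / ρ_c = 9430 m × (3360 − 2870) / 2870 = 1610 m.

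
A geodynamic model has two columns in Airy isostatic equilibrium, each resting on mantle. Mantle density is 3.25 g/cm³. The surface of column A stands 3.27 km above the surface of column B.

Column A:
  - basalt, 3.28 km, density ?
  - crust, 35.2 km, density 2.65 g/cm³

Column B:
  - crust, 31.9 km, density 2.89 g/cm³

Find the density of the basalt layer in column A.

Take the compensation level at the base of the deeper column (depth z_c below the surface of column A) and equate Σ ρ_i t_i down to z_c; mantle fills any gap and the z_c terms cancel.
Column A: 3.28×ρ + 35.2×2.65 + (z_c − 38.48)×3.25
Column B: 3.27×0 + 31.9×2.89 + (z_c − 3.27 − 31.9)×3.25
The z_c×3.25 term appears on both sides and cancels. Collect the known terms of each column as K = Σ(ρt)_known − 3.25 × (depth of known layers): K_A = 93.28 − 3.25×38.48 = −31.78; K_B = 92.191 − 3.25×(3.27 + 31.9) = −22.1115.
Balance: K_A + 3.28×ρ = K_B, so ρ = (K_B − K_A)/3.28 = 9.6685/3.28 = 2.95 g/cm³.

2.95 g/cm³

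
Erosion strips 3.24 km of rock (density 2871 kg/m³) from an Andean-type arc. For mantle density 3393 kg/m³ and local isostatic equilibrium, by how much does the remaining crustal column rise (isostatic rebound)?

Unloading: uplift u = e ρ_c/ρ_m = 3.24 km × 2871/3393 = 2.74 km.

2.74 km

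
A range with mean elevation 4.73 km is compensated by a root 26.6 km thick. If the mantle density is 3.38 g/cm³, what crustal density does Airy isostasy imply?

2.87 g/cm³

ρ_c h = (ρ_m − ρ_c) r → ρ_c (h + r) = ρ_m r → ρ_c = ρ_m r / (h + r).
ρ_c = 3.38 × 26.6 km / (4.73 km + 26.6 km) = 2.87 g/cm³.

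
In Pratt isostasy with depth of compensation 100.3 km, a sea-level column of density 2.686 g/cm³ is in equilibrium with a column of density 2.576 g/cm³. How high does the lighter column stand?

4.28 km

ρ_ref D = ρ (D + h) → h = D (ρ_ref − ρ)/ρ.
h = 100.3 km × (2.686 − 2.576)/2.576 = 4.28 km.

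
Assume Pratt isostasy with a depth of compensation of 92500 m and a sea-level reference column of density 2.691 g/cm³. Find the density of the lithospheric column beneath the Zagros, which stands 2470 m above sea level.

2.62 g/cm³

Pratt balance: ρ_ref D = ρ (D + h).
ρ = ρ_ref D/(D + h) = 2.691 × 92500 m/(92500 m + 2470 m) = 2.62 g/cm³.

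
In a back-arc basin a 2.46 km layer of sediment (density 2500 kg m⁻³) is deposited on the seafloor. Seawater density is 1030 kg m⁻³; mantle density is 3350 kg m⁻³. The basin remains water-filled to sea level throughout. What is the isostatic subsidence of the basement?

1.56 km

Submarine loading: the sediment displaces seawater, and the subsidence is in turn flooded, so s (ρ_m − ρ_w) = t (ρ_sed − ρ_w).
s = 2.46 km × (2500 − 1030) / (3350 − 1030) = 1.56 km.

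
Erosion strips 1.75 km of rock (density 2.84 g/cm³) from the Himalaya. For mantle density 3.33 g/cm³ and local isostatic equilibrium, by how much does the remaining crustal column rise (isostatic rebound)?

Unloading: uplift u = e ρ_c/ρ_m = 1.75 km × 2.84/3.33 = 1.49 km.

1.49 km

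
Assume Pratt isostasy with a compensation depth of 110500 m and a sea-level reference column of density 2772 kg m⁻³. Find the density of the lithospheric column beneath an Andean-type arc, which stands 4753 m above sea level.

Pratt balance: ρ_ref D = ρ (D + h).
ρ = ρ_ref D/(D + h) = 2772 × 110500 m/(110500 m + 4753 m) = 2660 kg m⁻³.

2660 kg m⁻³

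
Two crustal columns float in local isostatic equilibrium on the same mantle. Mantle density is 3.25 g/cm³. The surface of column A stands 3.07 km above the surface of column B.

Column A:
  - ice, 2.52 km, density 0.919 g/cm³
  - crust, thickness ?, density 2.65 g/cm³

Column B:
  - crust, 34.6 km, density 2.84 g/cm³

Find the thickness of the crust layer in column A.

30.5 km

Take the compensation level at the base of the deeper column (depth z_c below the surface of column A) and equate Σ ρ_i t_i down to z_c; mantle fills any gap and the z_c terms cancel.
Column A: 2.52×0.919 + x×2.65 + (z_c − 2.52 − x)×3.25
Column B: 3.07×0 + 34.6×2.84 + (z_c − 3.07 − 34.6)×3.25
The z_c×3.25 term appears on both sides and cancels. Collect the known terms of each column as K = Σ(ρt)_known − 3.25 × (depth of known layers): K_A = 2.31588 − 3.25×2.52 = −5.87412; K_B = 98.264 − 3.25×(3.07 + 34.6) = −24.1635.
Balance: K_A − x×(3.25 − 2.65) = K_B, so x = (K_A − K_B)/(3.25 − 2.65) = 18.2894/0.6 = 30.5 km.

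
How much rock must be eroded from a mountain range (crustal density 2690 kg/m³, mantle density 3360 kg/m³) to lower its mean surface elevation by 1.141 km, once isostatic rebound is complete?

5.72 km

Net drop Δ = e − u = e − e ρ_c/ρ_m = e (ρ_m − ρ_c)/ρ_m.
e = Δ ρ_m/(ρ_m − ρ_c) = 1.141 km × 3360/670 = 5.72 km.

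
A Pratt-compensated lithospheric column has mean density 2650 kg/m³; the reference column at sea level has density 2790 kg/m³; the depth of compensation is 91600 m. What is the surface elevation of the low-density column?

4840 m

ρ_ref D = ρ (D + h) → h = D (ρ_ref − ρ)/ρ.
h = 91600 m × (2790 − 2650)/2650 = 4840 m.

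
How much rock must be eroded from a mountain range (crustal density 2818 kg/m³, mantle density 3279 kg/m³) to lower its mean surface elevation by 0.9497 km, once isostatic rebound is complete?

Net drop Δ = e − u = e − e ρ_c/ρ_m = e (ρ_m − ρ_c)/ρ_m.
e = Δ ρ_m/(ρ_m − ρ_c) = 0.9497 km × 3279/461 = 6.76 km.

6.76 km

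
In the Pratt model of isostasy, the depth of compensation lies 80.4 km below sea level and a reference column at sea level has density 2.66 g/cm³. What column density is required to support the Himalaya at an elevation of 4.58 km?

Pratt balance: ρ_ref D = ρ (D + h).
ρ = ρ_ref D/(D + h) = 2.66 × 80.4 km/(80.4 km + 4.58 km) = 2.52 g/cm³.

2.52 g/cm³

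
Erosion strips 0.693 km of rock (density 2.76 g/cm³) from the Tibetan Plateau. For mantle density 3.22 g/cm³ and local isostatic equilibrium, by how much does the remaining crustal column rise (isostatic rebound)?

0.594 km

Unloading: uplift u = e ρ_c/ρ_m = 0.693 km × 2.76/3.22 = 0.594 km.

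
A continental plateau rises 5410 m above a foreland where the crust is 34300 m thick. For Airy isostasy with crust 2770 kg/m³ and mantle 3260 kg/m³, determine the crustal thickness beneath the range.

Root depth r = h ρ_c / (ρ_m − ρ_c) = 5410 m × 2770 / 490 = 30580 m.
Total thickness = T + h + r = 34300 m + 5410 m + 30580 m = 70300 m.

70300 m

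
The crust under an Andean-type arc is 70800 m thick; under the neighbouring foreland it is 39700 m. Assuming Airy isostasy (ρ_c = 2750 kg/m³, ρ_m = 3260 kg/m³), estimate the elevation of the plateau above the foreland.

Excess crust Δ = 70800 m − 39700 m = 31100 m, split between elevation h and root r with h + r = Δ.
Airy balance ρ_c h = (ρ_m − ρ_c) r gives r = h ρ_c/(ρ_m − ρ_c), so h (1 + ρ_c/(ρ_m − ρ_c)) = Δ, i.e. h = Δ (ρ_m − ρ_c)/ρ_m.
h = 31100 m × 510/3260 = 4870 m.

4870 m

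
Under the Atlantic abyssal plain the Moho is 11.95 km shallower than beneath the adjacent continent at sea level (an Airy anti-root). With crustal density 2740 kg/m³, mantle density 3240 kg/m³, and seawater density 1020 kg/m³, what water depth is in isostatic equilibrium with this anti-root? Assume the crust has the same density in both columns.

3.47 km

Replacing a thickness d of crust by seawater at the top must be balanced by replacing crust with mantle at the base: d (ρ_c − ρ_w) = a (ρ_m − ρ_c).
d = a (ρ_m − ρ_c)/(ρ_c − ρ_w) = 11.95 km × 500/1720 = 3.47 km.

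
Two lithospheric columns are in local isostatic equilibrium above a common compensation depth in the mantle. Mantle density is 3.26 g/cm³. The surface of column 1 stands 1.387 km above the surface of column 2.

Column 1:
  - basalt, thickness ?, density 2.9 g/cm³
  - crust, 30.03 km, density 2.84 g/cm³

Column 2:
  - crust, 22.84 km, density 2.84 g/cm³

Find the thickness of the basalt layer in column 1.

Take the compensation level at the base of the deeper column (depth z_c below the surface of column 1) and equate Σ ρ_i t_i down to z_c; mantle fills any gap and the z_c terms cancel.
Column 1: x×2.9 + 30.03×2.84 + (z_c − 30.03 − x)×3.26
Column 2: 1.387×0 + 22.84×2.84 + (z_c − 1.387 − 22.84)×3.26
The z_c×3.26 term appears on both sides and cancels. Collect the known terms of each column as K = Σ(ρt)_known − 3.26 × (depth of known layers): K_1 = 85.2852 − 3.26×30.03 = −12.6126; K_2 = 64.8656 − 3.26×(1.387 + 22.84) = −14.11442.
Balance: K_1 − x×(3.26 − 2.9) = K_2, so x = (K_1 − K_2)/(3.26 − 2.9) = 1.50182/0.36 = 4.17 km.

4.17 km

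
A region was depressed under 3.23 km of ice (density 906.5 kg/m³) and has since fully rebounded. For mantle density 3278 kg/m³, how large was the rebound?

0.893 km

Removing the load lets mantle flow back in; uplift u satisfies ρ_ice t = ρ_m u.
u = t ρ_ice/ρ_m = 3.23 km × 906.5/3278 = 0.893 km.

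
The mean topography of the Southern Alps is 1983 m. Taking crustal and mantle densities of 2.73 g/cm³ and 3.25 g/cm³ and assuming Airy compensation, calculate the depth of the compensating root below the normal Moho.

10400 m

Balancing pressure at the compensation depth: the weight of the topography is balanced by the buoyancy of the root, ρ_c h = (ρ_m − ρ_c) r.
r = h · ρ_c / (ρ_m − ρ_c) = 1983 m × 2.73 / (3.25 − 2.73) = 10400 m.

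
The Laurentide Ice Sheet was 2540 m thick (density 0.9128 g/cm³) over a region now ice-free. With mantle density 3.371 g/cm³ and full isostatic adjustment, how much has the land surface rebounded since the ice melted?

Removing the load lets mantle flow back in; uplift u satisfies ρ_ice t = ρ_m u.
u = t ρ_ice/ρ_m = 2540 m × 0.9128/3.371 = 688 m.

688 m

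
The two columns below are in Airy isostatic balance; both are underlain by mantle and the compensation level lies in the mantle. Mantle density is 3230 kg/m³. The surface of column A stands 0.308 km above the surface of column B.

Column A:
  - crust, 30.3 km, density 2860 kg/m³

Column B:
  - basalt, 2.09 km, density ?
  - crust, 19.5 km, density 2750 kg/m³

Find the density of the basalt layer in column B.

Take the compensation level at the base of the deeper column (depth z_c below the surface of column A) and equate Σ ρ_i t_i down to z_c; mantle fills any gap and the z_c terms cancel.
Column A: 30.3×2860 + (z_c − 30.3)×3230
Column B: 0.308×0 + 2.09×ρ + 19.5×2750 + (z_c − 0.308 − 21.59)×3230
The z_c×3230 term appears on both sides and cancels. Collect the known terms of each column as K = Σ(ρt)_known − 3230 × (depth of known layers): K_A = 86658 − 3230×30.3 = −11211; K_B = 53625 − 3230×(0.308 + 21.59) = −17105.54.
Balance: K_A = K_B + 2.09×ρ, so ρ = (K_A − K_B)/2.09 = 5894.54/2.09 = 2820 kg/m³.

2820 kg/m³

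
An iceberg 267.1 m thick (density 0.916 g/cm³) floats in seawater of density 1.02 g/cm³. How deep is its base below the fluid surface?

Draft d = t ρ_obj/ρ_fluid = 267.1 m × 0.916/1.02 = 240 m.

240 m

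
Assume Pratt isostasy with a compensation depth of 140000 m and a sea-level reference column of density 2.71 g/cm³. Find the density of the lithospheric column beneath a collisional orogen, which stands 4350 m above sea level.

2.63 g/cm³

Pratt balance: ρ_ref D = ρ (D + h).
ρ = ρ_ref D/(D + h) = 2.71 × 140000 m/(140000 m + 4350 m) = 2.63 g/cm³.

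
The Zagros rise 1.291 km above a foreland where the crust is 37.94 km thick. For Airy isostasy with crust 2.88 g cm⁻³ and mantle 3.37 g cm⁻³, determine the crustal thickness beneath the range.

46.8 km

Root depth r = h ρ_c / (ρ_m − ρ_c) = 1.291 km × 2.88 / 0.49 = 7.588 km.
Total thickness = T + h + r = 37.94 km + 1.291 km + 7.588 km = 46.8 km.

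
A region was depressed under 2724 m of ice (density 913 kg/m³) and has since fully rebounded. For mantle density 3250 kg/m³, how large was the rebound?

Removing the load lets mantle flow back in; uplift u satisfies ρ_ice t = ρ_m u.
u = t ρ_ice/ρ_m = 2724 m × 913/3250 = 765 m.

765 m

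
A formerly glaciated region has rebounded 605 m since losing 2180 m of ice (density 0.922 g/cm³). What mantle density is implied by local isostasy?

ρ_m = ρ_ice t / u = 0.922 × 2180 m/605 m = 3.32 g/cm³.

3.32 g/cm³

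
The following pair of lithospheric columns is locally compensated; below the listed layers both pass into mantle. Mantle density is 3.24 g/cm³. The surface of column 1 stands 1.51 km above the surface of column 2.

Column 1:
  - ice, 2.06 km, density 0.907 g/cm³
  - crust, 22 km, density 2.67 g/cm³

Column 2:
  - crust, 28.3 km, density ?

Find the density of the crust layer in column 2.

Take the compensation level at the base of the deeper column (depth z_c below the surface of column 1) and equate Σ ρ_i t_i down to z_c; mantle fills any gap and the z_c terms cancel.
Column 1: 2.06×0.907 + 22×2.67 + (z_c − 24.06)×3.24
Column 2: 1.51×0 + 28.3×ρ + (z_c − 1.51 − 28.3)×3.24
The z_c×3.24 term appears on both sides and cancels. Collect the known terms of each column as K = Σ(ρt)_known − 3.24 × (depth of known layers): K_1 = 60.60842 − 3.24×24.06 = −17.34598; K_2 = 0 − 3.24×(1.51 + 28.3) = −96.5844.
Balance: K_1 = K_2 + 28.3×ρ, so ρ = (K_1 − K_2)/28.3 = 79.2384/28.3 = 2.8 g/cm³.

2.8 g/cm³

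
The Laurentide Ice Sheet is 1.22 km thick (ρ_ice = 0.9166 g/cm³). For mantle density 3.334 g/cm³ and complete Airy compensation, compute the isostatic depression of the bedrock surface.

Balancing pressure at the compensation depth: the ice load ρ_ice t is balanced by mantle displaced below, ρ_m s.
s = t ρ_ice / ρ_m = 1.22 km × 0.9166/3.334 = 0.335 km.

0.335 km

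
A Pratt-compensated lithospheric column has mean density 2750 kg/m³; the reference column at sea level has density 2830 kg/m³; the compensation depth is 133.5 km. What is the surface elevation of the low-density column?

3.88 km

ρ_ref D = ρ (D + h) → h = D (ρ_ref − ρ)/ρ.
h = 133.5 km × (2830 − 2750)/2750 = 3.88 km.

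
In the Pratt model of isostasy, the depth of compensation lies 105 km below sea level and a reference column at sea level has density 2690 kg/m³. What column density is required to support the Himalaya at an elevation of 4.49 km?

Pratt balance: ρ_ref D = ρ (D + h).
ρ = ρ_ref D/(D + h) = 2690 × 105 km/(105 km + 4.49 km) = 2580 kg/m³.

2580 kg/m³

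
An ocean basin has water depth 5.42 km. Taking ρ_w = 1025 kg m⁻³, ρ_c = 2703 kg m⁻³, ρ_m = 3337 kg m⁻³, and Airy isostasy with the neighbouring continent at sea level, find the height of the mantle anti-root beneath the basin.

14.3 km

In Airy isostatic equilibrium: replacing crust with seawater at the top is compensated by replacing crust with mantle at the base: d (ρ_c − ρ_w) = a (ρ_m − ρ_c).
a = d (ρ_c − ρ_w)/(ρ_m − ρ_c) = 5.42 km × 1678/634 = 14.3 km.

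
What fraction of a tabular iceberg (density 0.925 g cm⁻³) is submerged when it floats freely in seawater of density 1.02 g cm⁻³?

90.7%

Submerged fraction = ρ_obj/ρ_fluid = 0.925/1.02 = 90.7%.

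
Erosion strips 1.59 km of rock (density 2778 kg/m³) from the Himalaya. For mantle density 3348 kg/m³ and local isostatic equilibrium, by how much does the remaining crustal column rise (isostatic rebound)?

Unloading: uplift u = e ρ_c/ρ_m = 1.59 km × 2778/3348 = 1.32 km.

1.32 km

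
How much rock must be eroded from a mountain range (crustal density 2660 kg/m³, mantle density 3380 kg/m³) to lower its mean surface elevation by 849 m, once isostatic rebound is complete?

Net drop Δ = e − u = e − e ρ_c/ρ_m = e (ρ_m − ρ_c)/ρ_m.
e = Δ ρ_m/(ρ_m − ρ_c) = 849 m × 3380/720 = 3990 m.

3990 m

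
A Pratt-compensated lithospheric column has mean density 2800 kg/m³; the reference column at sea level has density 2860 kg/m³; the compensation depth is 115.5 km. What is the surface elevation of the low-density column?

2.48 km

ρ_ref D = ρ (D + h) → h = D (ρ_ref − ρ)/ρ.
h = 115.5 km × (2860 − 2800)/2800 = 2.48 km.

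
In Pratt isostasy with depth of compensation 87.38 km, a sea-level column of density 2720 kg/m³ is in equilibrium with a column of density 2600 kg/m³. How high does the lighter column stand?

4.03 km

ρ_ref D = ρ (D + h) → h = D (ρ_ref − ρ)/ρ.
h = 87.38 km × (2720 − 2600)/2600 = 4.03 km.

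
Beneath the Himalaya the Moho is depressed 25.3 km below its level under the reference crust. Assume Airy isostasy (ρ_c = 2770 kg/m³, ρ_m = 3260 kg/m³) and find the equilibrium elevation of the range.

By Archimedes' principle applied to the lithosphere: ρ_c h = (ρ_m − ρ_c) r.
h = r (ρ_m − ρ_c) / ρ_c = 25.3 km × (3260 − 2770) / 2770 = 4.48 km.

4.48 km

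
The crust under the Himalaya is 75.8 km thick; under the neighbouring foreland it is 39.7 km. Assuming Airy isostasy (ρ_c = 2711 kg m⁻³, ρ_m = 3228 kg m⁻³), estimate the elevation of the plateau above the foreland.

5.78 km

Excess crust Δ = 75.8 km − 39.7 km = 36.1 km, split between elevation h and root r with h + r = Δ.
Airy balance ρ_c h = (ρ_m − ρ_c) r gives r = h ρ_c/(ρ_m − ρ_c), so h (1 + ρ_c/(ρ_m − ρ_c)) = Δ, i.e. h = Δ (ρ_m − ρ_c)/ρ_m.
h = 36.1 km × 517/3228 = 5.78 km.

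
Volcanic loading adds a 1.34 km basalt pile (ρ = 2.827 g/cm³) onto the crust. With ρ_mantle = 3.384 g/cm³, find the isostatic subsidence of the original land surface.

Subaerial loading: s = t ρ_load / ρ_m.
s = 1.34 km × 2.827/3.384 = 1.12 km.

1.12 km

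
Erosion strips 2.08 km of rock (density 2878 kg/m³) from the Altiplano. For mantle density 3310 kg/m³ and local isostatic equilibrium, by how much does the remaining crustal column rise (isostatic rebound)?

1.81 km

Unloading: uplift u = e ρ_c/ρ_m = 2.08 km × 2878/3310 = 1.81 km.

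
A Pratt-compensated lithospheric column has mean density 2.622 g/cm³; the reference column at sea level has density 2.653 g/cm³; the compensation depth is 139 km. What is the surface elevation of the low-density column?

ρ_ref D = ρ (D + h) → h = D (ρ_ref − ρ)/ρ.
h = 139 km × (2.653 − 2.622)/2.622 = 1.64 km.

1.64 km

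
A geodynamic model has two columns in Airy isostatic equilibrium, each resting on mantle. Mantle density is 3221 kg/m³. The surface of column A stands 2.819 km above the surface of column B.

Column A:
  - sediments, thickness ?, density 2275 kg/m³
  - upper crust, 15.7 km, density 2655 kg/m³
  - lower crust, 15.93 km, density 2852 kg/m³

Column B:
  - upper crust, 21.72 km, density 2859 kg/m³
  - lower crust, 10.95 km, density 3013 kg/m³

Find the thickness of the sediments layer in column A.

Take the compensation level at the base of the deeper column (depth z_c below the surface of column A) and equate Σ ρ_i t_i down to z_c; mantle fills any gap and the z_c terms cancel.
Column A: x×2275 + 15.7×2655 + 15.93×2852 + (z_c − 31.63 − x)×3221
Column B: 2.819×0 + 21.72×2859 + 10.95×3013 + (z_c − 2.819 − 32.67)×3221
The z_c×3221 term appears on both sides and cancels. Collect the known terms of each column as K = Σ(ρt)_known − 3221 × (depth of known layers): K_A = 87115.86 − 3221×31.63 = −14764.37; K_B = 95089.83 − 3221×(2.819 + 32.67) = −19220.239.
Balance: K_A − x×(3221 − 2275) = K_B, so x = (K_A − K_B)/(3221 − 2275) = 4455.87/946 = 4.71 km.

4.71 km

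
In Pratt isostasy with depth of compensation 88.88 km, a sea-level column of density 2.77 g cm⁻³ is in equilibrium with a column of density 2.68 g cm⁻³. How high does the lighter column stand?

2.98 km

ρ_ref D = ρ (D + h) → h = D (ρ_ref − ρ)/ρ.
h = 88.88 km × (2.77 − 2.68)/2.68 = 2.98 km.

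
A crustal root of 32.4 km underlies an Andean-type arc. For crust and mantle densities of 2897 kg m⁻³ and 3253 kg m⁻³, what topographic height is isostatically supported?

3.98 km

Isostatic balance requires: ρ_c h = (ρ_m − ρ_c) r.
h = r (ρ_m − ρ_c) / ρ_c = 32.4 km × (3253 − 2897) / 2897 = 3.98 km.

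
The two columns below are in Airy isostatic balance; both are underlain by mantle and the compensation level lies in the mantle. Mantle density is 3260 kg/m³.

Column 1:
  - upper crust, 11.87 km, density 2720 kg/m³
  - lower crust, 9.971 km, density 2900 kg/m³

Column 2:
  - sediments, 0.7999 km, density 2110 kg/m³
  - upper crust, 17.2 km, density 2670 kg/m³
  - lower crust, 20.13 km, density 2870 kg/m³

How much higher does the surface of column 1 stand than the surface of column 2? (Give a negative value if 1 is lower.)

For any compensation level in the mantle, the mantle terms cancel and isostasy reduces to e = (Σt_1 − Σt_2) − (Σ(ρt)_1 − Σ(ρt)_2) / ρ_m.
Σt_1 = 21.841 km; Σt_2 = 38.1299 km; Σ(ρt)_1 = 61202.3; Σ(ρt)_2 = 105384.889 (in km·kg/m³).
e = (21.841 − 38.1299) − (61202.3 − 105384.889) / 3260 = −2.74 km.

−2.74 km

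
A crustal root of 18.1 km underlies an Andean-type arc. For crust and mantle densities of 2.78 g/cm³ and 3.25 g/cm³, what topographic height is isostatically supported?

In Airy isostatic equilibrium: ρ_c h = (ρ_m − ρ_c) r.
h = r (ρ_m − ρ_c) / ρ_c = 18.1 km × (3.25 − 2.78) / 2.78 = 3.06 km.

3.06 km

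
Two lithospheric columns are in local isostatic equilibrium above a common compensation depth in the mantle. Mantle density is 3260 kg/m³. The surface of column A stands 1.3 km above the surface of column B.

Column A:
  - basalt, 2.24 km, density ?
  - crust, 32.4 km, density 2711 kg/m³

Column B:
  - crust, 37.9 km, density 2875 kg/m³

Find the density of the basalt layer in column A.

2790 kg/m³

Take the compensation level at the base of the deeper column (depth z_c below the surface of column A) and equate Σ ρ_i t_i down to z_c; mantle fills any gap and the z_c terms cancel.
Column A: 2.24×ρ + 32.4×2711 + (z_c − 34.64)×3260
Column B: 1.3×0 + 37.9×2875 + (z_c − 1.3 − 37.9)×3260
The z_c×3260 term appears on both sides and cancels. Collect the known terms of each column as K = Σ(ρt)_known − 3260 × (depth of known layers): K_A = 87836.4 − 3260×34.64 = −25090; K_B = 108962.5 − 3260×(1.3 + 37.9) = −18829.5.
Balance: K_A + 2.24×ρ = K_B, so ρ = (K_B − K_A)/2.24 = 6260.5/2.24 = 2790 kg/m³.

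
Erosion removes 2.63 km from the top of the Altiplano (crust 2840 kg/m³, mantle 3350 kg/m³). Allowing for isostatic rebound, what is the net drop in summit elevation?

0.4 km

Rebound u = e ρ_c/ρ_m = 2.63 km × 2840/3350 = 2.23 km.
Net surface drop = e − u = 2.63 km − 2.23 km = e (ρ_m − ρ_c)/ρ_m = 0.4 km.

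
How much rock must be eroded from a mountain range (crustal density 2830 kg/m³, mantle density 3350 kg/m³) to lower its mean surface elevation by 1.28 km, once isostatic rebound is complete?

8.25 km

Net drop Δ = e − u = e − e ρ_c/ρ_m = e (ρ_m − ρ_c)/ρ_m.
e = Δ ρ_m/(ρ_m − ρ_c) = 1.28 km × 3350/520 = 8.25 km.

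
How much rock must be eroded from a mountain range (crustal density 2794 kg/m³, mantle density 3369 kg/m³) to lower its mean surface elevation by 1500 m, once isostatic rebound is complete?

8790 m

Net drop Δ = e − u = e − e ρ_c/ρ_m = e (ρ_m − ρ_c)/ρ_m.
e = Δ ρ_m/(ρ_m − ρ_c) = 1500 m × 3369/575 = 8790 m.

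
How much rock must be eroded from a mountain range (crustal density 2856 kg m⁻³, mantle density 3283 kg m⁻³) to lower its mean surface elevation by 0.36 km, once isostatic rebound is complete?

Net drop Δ = e − u = e − e ρ_c/ρ_m = e (ρ_m − ρ_c)/ρ_m.
e = Δ ρ_m/(ρ_m − ρ_c) = 0.36 km × 3283/427 = 2.77 km.

2.77 km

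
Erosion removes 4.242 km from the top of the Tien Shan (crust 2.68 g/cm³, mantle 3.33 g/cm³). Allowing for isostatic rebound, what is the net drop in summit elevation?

0.828 km

Rebound u = e ρ_c/ρ_m = 4.242 km × 2.68/3.33 = 3.414 km.
Net surface drop = e − u = 4.242 km − 3.414 km = e (ρ_m − ρ_c)/ρ_m = 0.828 km.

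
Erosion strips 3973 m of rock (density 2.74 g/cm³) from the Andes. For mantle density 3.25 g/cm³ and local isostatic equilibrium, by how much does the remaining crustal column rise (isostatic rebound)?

Unloading: uplift u = e ρ_c/ρ_m = 3973 m × 2.74/3.25 = 3350 m.

3350 m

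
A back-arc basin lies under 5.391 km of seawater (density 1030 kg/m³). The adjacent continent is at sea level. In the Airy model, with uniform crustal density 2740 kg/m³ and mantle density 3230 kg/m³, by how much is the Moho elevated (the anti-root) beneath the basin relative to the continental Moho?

18.8 km

For local isostatic compensation: replacing crust with seawater at the top is compensated by replacing crust with mantle at the base: d (ρ_c − ρ_w) = a (ρ_m − ρ_c).
a = d (ρ_c − ρ_w)/(ρ_m − ρ_c) = 5.391 km × 1710/490 = 18.8 km.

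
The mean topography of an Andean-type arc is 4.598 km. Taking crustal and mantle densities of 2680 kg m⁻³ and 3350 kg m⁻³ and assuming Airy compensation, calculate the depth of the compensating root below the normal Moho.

For local isostatic compensation: the weight of the topography is balanced by the buoyancy of the root, ρ_c h = (ρ_m − ρ_c) r.
r = h · ρ_c / (ρ_m − ρ_c) = 4.598 km × 2680 / (3350 − 2680) = 18.4 km.

18.4 km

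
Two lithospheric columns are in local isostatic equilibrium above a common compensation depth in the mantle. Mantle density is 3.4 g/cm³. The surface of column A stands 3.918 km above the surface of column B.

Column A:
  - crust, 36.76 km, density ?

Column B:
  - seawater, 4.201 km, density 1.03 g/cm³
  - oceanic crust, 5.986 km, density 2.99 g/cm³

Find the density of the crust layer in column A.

Take the compensation level at the base of the deeper column (depth z_c below the surface of column A) and equate Σ ρ_i t_i down to z_c; mantle fills any gap and the z_c terms cancel.
Column A: 36.76×ρ + (z_c − 36.76)×3.4
Column B: 3.918×0 + 4.201×1.03 + 5.986×2.99 + (z_c − 3.918 − 10.187)×3.4
The z_c×3.4 term appears on both sides and cancels. Collect the known terms of each column as K = Σ(ρt)_known − 3.4 × (depth of known layers): K_A = 0 − 3.4×36.76 = −124.984; K_B = 22.22517 − 3.4×(3.918 + 10.187) = −25.73183.
Balance: K_A + 36.76×ρ = K_B, so ρ = (K_B − K_A)/36.76 = 99.2522/36.76 = 2.7 g/cm³.

2.7 g/cm³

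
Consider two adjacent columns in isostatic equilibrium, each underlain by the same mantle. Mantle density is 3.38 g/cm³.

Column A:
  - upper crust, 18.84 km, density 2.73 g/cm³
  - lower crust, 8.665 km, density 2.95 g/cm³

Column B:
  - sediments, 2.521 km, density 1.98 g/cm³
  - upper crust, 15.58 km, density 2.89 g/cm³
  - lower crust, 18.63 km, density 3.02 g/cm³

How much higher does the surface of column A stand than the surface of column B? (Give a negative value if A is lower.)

−0.562 km

For any compensation level in the mantle, the mantle terms cancel and isostasy reduces to e = (Σt_A − Σt_B) − (Σ(ρt)_A − Σ(ρt)_B) / ρ_m.
Σt_A = 27.505 km; Σt_B = 36.731 km; Σ(ρt)_A = 76.99495; Σ(ρt)_B = 106.28038 (in km·g/cm³).
e = (27.505 − 36.731) − (76.99495 − 106.28038) / 3.38 = −0.562 km.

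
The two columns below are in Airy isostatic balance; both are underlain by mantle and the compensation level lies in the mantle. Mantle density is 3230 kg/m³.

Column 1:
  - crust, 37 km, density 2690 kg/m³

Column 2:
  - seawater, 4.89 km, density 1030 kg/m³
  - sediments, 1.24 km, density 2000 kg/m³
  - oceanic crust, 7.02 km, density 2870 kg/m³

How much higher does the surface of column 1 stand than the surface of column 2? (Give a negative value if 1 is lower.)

For any compensation level in the mantle, the mantle terms cancel and isostasy reduces to e = (Σt_1 − Σt_2) − (Σ(ρt)_1 − Σ(ρt)_2) / ρ_m.
Σt_1 = 37 km; Σt_2 = 13.15 km; Σ(ρt)_1 = 99530; Σ(ρt)_2 = 27664.1 (in km·kg/m³).
e = (37 − 13.15) − (99530 − 27664.1) / 3230 = 1.6 km.

1.6 km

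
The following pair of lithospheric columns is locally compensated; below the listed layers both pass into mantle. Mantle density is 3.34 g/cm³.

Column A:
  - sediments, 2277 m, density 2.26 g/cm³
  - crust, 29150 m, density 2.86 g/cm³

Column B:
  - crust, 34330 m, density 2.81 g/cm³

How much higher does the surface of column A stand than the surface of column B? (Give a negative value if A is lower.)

For any compensation level in the mantle, the mantle terms cancel and isostasy reduces to e = (Σt_A − Σt_B) − (Σ(ρt)_A − Σ(ρt)_B) / ρ_m.
Σt_A = 31427 m; Σt_B = 34330 m; Σ(ρt)_A = 88515.02; Σ(ρt)_B = 96467.3 (in m·g/cm³).
e = (31427 − 34330) − (88515.02 − 96467.3) / 3.34 = −522 m.

−522 m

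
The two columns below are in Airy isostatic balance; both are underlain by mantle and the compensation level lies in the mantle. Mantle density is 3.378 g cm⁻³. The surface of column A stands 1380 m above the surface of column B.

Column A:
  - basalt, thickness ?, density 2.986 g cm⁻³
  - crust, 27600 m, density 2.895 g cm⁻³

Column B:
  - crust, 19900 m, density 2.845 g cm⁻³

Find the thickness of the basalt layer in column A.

4940 m

Take the compensation level at the base of the deeper column (depth z_c below the surface of column A) and equate Σ ρ_i t_i down to z_c; mantle fills any gap and the z_c terms cancel.
Column A: x×2.986 + 27600×2.895 + (z_c − 27600 − x)×3.378
Column B: 1380×0 + 19900×2.845 + (z_c − 1380 − 19900)×3.378
The z_c×3.378 term appears on both sides and cancels. Collect the known terms of each column as K = Σ(ρt)_known − 3.378 × (depth of known layers): K_A = 79902 − 3.378×27600 = −13330.8; K_B = 56615.5 − 3.378×(1380 + 19900) = −15268.34.
Balance: K_A − x×(3.378 − 2.986) = K_B, so x = (K_A − K_B)/(3.378 − 2.986) = 1937.54/0.392 = 4940 m.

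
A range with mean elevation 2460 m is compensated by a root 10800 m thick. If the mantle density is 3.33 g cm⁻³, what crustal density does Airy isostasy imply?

2.71 g cm⁻³

ρ_c h = (ρ_m − ρ_c) r → ρ_c (h + r) = ρ_m r → ρ_c = ρ_m r / (h + r).
ρ_c = 3.33 × 10800 m / (2460 m + 10800 m) = 2.71 g cm⁻³.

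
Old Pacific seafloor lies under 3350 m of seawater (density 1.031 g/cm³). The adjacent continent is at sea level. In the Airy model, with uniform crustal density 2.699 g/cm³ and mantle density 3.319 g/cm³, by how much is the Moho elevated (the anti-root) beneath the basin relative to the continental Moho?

9010 m

Isostatic balance requires: replacing crust with seawater at the top is compensated by replacing crust with mantle at the base: d (ρ_c − ρ_w) = a (ρ_m − ρ_c).
a = d (ρ_c − ρ_w)/(ρ_m − ρ_c) = 3350 m × 1.668/0.62 = 9010 m.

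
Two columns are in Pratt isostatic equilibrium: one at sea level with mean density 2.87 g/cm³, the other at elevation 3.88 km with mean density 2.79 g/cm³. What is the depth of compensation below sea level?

ρ_ref D = ρ (D + h) → D (ρ_ref − ρ) = ρ h.
D = ρ h/(ρ_ref − ρ) = 2.79 × 3.88 km/(2.87 − 2.79) = 135 km.

135 km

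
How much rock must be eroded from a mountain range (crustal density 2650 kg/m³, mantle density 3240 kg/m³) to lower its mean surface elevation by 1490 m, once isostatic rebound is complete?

8180 m

Net drop Δ = e − u = e − e ρ_c/ρ_m = e (ρ_m − ρ_c)/ρ_m.
e = Δ ρ_m/(ρ_m − ρ_c) = 1490 m × 3240/590 = 8180 m.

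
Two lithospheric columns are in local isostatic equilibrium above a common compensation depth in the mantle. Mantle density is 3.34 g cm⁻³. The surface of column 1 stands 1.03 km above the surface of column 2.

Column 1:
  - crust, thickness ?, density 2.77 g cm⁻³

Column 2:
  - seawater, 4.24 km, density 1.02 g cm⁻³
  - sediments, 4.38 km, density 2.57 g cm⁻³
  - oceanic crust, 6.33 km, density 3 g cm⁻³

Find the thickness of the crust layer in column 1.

33 km

Take the compensation level at the base of the deeper column (depth z_c below the surface of column 1) and equate Σ ρ_i t_i down to z_c; mantle fills any gap and the z_c terms cancel.
Column 1: x×2.77 + (z_c − 0 − x)×3.34
Column 2: 1.03×0 + 4.24×1.02 + 4.38×2.57 + 6.33×3 + (z_c − 1.03 − 14.95)×3.34
The z_c×3.34 term appears on both sides and cancels. Collect the known terms of each column as K = Σ(ρt)_known − 3.34 × (depth of known layers): K_1 = 0 − 3.34×0 = 0; K_2 = 34.5714 − 3.34×(1.03 + 14.95) = −18.8018.
Balance: K_1 − x×(3.34 − 2.77) = K_2, so x = (K_1 − K_2)/(3.34 − 2.77) = 18.8018/0.57 = 33 km.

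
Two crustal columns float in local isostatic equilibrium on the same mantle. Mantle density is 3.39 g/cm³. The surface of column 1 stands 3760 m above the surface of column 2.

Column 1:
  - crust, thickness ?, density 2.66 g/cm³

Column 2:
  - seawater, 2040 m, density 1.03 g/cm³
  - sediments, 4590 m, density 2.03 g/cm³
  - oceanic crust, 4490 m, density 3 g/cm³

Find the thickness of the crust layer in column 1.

35000 m

Take the compensation level at the base of the deeper column (depth z_c below the surface of column 1) and equate Σ ρ_i t_i down to z_c; mantle fills any gap and the z_c terms cancel.
Column 1: x×2.66 + (z_c − 0 − x)×3.39
Column 2: 3760×0 + 2040×1.03 + 4590×2.03 + 4490×3 + (z_c − 3760 − 11120)×3.39
The z_c×3.39 term appears on both sides and cancels. Collect the known terms of each column as K = Σ(ρt)_known − 3.39 × (depth of known layers): K_1 = 0 − 3.39×0 = 0; K_2 = 24888.9 − 3.39×(3760 + 11120) = −25554.3.
Balance: K_1 − x×(3.39 − 2.66) = K_2, so x = (K_1 − K_2)/(3.39 − 2.66) = 25554.3/0.73 = 35000 m.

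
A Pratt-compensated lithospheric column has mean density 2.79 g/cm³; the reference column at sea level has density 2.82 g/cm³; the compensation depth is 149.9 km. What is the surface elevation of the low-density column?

ρ_ref D = ρ (D + h) → h = D (ρ_ref − ρ)/ρ.
h = 149.9 km × (2.82 − 2.79)/2.79 = 1.61 km.

1.61 km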